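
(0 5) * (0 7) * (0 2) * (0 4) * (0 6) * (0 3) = (0 5 7 2 4 6 3)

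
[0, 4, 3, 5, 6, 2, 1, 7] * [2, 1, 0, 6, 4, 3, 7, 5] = [2, 4, 6, 3, 7, 0, 1, 5] 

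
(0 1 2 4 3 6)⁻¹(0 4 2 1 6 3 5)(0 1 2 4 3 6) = (0 6 5 1 3 4 2)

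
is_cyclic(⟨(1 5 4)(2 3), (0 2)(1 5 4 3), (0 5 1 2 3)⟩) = no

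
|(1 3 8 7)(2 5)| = 4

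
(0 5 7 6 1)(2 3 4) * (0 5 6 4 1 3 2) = (0 6 3 1 5 7 4)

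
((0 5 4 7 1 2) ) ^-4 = (0 4 1) (2 5 7) 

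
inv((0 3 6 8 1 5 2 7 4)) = (0 4 7 2 5 1 8 6 3)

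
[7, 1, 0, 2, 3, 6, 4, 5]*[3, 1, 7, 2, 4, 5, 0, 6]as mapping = [0→6, 1→1, 2→3, 3→7, 4→2, 5→0, 6→4, 7→5]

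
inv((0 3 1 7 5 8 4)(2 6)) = (0 4 8 5 7 1 3)(2 6)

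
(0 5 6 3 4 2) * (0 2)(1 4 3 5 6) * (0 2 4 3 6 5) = (0 5 1 3 6)(2 4)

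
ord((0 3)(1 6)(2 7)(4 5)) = 2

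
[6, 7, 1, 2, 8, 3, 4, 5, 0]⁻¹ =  [8, 2, 3, 5, 6, 7, 0, 1, 4]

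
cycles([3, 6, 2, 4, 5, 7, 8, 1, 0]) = (0 3 4 5 7 1 6 8)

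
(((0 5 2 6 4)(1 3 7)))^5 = (1 7 3)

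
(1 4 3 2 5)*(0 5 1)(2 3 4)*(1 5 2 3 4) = (0 2 5)(1 3 4)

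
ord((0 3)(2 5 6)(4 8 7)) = 6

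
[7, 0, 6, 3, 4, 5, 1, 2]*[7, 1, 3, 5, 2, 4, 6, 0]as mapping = [0→0, 1→7, 2→6, 3→5, 4→2, 5→4, 6→1, 7→3]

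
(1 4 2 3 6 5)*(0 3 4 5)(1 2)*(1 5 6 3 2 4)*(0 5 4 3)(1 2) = (0 1 6 5 3)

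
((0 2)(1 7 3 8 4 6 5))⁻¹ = (0 2)(1 5 6 4 8 3 7)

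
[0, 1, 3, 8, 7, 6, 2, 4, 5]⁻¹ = [0, 1, 6, 2, 7, 8, 5, 4, 3]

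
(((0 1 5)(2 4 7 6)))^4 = (0 1 5)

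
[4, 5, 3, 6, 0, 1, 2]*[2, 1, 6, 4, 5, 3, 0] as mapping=[0→5, 1→3, 2→4, 3→0, 4→2, 5→1, 6→6] 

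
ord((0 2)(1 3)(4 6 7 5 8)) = 10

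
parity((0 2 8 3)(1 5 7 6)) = even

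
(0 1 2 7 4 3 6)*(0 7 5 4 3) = (0 1 2 5 4)(3 6 7)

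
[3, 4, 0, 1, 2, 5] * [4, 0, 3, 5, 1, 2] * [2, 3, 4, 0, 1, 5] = [5, 3, 1, 2, 0, 4]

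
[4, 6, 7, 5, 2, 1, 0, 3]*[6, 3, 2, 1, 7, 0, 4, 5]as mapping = [0→7, 1→4, 2→5, 3→0, 4→2, 5→3, 6→6, 7→1]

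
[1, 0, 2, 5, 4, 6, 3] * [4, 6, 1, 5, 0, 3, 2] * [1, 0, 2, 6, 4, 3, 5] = [5, 4, 0, 6, 1, 2, 3]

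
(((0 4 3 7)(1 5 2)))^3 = (0 7 3 4)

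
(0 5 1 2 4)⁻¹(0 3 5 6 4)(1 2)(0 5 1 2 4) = (0 5 3 1 6)(2 4)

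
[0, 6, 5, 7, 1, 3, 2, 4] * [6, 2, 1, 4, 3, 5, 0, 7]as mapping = [0→6, 1→0, 2→5, 3→7, 4→2, 5→4, 6→1, 7→3]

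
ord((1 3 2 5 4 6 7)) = 7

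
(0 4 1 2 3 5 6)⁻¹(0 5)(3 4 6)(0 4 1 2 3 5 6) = (0 5 1)(4 6)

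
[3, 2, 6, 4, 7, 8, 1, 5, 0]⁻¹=[8, 6, 1, 0, 3, 7, 2, 4, 5]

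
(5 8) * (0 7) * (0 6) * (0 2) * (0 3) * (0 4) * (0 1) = (0 7 6 2 3 4 1)(5 8)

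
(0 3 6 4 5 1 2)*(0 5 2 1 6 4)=(0 3 4 2 5 6) 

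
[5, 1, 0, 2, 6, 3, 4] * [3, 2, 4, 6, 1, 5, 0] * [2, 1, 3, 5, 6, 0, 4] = [0, 3, 5, 6, 2, 4, 1]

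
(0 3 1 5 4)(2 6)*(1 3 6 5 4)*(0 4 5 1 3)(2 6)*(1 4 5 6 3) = (0 2 4 5 1 6 3)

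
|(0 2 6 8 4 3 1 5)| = 8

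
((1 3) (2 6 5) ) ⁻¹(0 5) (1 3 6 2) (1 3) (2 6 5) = (0 2) (1 5 6 3) 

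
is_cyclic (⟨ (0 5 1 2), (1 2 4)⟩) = no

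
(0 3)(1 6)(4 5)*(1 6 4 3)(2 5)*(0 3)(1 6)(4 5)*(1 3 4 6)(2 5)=(0 1 2 6 3 4 5)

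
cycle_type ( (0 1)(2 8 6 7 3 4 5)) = 2.7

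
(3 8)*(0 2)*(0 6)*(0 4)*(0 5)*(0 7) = (0 2 6 4 5 7)(3 8)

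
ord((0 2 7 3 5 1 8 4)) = 8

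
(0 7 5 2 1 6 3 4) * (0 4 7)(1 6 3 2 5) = (1 3 7)(2 6)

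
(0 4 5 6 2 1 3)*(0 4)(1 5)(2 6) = (1 3 4)(2 5)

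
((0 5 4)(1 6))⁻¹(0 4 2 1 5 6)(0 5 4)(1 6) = (0 2 6 4 1 5)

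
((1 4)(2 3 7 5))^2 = (2 7)(3 5)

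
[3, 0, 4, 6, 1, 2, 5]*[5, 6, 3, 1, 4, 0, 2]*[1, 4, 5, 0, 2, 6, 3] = [4, 6, 2, 5, 3, 0, 1]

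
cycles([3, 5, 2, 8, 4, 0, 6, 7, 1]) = (0 3 8 1 5)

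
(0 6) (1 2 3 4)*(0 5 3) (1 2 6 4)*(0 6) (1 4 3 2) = (0 3 4 1) (2 6 5) 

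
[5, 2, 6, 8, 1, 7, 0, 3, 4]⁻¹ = [6, 4, 1, 7, 8, 0, 2, 5, 3]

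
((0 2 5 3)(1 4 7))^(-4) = (1 7 4)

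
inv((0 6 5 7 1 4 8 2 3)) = (0 3 2 8 4 1 7 5 6)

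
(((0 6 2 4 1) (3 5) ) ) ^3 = (0 4 6 1 2) (3 5) 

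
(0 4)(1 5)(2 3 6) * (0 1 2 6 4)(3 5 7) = (1 7 3 4)(2 5)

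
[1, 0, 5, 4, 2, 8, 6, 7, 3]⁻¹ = [1, 0, 4, 8, 3, 2, 6, 7, 5]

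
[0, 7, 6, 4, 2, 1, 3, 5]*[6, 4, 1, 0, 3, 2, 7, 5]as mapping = [0→6, 1→5, 2→7, 3→3, 4→1, 5→4, 6→0, 7→2]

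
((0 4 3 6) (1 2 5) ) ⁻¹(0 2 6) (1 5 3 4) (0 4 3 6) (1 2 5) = (0 4 5) (1 6 3 2) 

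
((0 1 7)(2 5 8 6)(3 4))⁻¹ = (0 7 1)(2 6 8 5)(3 4)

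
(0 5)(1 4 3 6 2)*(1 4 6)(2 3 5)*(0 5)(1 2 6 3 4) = (0 6 4)(1 3 2)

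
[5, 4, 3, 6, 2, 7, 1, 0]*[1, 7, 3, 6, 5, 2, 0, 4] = [2, 5, 6, 0, 3, 4, 7, 1]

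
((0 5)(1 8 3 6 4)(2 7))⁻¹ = (0 5)(1 4 6 3 8)(2 7)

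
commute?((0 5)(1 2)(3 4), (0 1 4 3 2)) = no:(0 5)(1 2)(3 4) * (0 1 4 3 2) = (0 5 1)(2 4), (0 1 4 3 2) * (0 5)(1 2)(3 4) = (0 2 5)(1 3)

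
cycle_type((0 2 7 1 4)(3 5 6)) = 3.5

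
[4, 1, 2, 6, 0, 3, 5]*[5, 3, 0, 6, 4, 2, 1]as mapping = [0→4, 1→3, 2→0, 3→1, 4→5, 5→6, 6→2]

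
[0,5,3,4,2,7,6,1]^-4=[0,7,4,2,3,1,6,5]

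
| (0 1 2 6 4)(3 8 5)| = 15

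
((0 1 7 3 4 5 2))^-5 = (0 7 4 2 1 3 5)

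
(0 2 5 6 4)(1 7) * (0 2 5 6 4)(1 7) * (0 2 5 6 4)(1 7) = (0 6 2 4 5)(1 7)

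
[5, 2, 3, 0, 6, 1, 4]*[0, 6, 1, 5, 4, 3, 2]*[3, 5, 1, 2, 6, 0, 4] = [2, 5, 0, 3, 1, 4, 6]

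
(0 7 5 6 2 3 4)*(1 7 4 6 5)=(0 4)(1 7)(2 3 6)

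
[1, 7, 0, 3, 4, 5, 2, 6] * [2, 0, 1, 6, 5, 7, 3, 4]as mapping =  [0→0, 1→4, 2→2, 3→6, 4→5, 5→7, 6→1, 7→3]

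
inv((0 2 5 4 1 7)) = (0 7 1 4 5 2)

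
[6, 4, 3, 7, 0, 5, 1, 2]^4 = [0, 1, 3, 7, 4, 5, 6, 2]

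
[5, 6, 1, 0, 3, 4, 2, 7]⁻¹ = [3, 2, 6, 4, 5, 0, 1, 7]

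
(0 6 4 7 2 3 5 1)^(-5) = (0 7 5 6 2 1 4 3)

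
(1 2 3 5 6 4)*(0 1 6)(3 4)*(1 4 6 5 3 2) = (0 4 5)(2 6)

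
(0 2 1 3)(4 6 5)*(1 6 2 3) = (0 3)(2 6 5 4)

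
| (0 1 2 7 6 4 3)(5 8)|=14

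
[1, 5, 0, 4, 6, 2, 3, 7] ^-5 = [2, 0, 5, 4, 6, 1, 3, 7] 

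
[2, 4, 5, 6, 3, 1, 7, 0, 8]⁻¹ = [7, 5, 0, 4, 1, 2, 3, 6, 8]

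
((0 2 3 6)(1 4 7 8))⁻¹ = (0 6 3 2)(1 8 7 4)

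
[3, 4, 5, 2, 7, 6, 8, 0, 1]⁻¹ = [7, 8, 3, 0, 1, 2, 5, 4, 6]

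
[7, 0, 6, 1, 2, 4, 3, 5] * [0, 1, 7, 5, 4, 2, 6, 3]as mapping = [0→3, 1→0, 2→6, 3→1, 4→7, 5→4, 6→5, 7→2]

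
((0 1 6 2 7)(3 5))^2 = (0 6 7 1 2)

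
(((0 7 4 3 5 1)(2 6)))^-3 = (0 3)(1 4)(2 6)(5 7)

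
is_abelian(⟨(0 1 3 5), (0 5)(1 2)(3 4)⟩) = no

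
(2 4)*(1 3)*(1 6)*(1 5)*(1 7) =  (1 3 6 5 7)(2 4)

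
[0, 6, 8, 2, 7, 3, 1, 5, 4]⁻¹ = [0, 6, 3, 5, 8, 7, 1, 4, 2]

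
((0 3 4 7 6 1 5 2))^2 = (0 4 6 5)(1 2 3 7)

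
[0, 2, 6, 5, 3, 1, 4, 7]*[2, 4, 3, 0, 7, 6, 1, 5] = [2, 3, 1, 6, 0, 4, 7, 5]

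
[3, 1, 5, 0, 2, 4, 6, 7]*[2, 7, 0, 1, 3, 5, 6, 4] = [1, 7, 5, 2, 0, 3, 6, 4] 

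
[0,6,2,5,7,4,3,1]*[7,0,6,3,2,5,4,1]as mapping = [0→7,1→4,2→6,3→5,4→1,5→2,6→3,7→0]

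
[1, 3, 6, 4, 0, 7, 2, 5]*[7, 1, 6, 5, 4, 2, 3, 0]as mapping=[0→1, 1→5, 2→3, 3→4, 4→7, 5→0, 6→6, 7→2]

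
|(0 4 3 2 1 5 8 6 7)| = 9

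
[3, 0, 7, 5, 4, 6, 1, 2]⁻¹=[1, 6, 7, 0, 4, 3, 5, 2]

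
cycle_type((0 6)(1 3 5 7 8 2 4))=2.7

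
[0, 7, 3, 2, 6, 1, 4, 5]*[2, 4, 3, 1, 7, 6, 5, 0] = [2, 0, 1, 3, 5, 4, 7, 6]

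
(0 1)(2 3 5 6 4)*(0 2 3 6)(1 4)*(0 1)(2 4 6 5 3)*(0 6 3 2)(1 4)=(0 3 2 5 4)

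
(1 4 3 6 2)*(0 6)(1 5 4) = (0 6 2 5 4 3)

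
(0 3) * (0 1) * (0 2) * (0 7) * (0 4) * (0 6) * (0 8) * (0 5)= (0 3 1 2 7 4 6 8 5)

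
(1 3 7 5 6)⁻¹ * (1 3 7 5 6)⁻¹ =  (1 5 3 6 7)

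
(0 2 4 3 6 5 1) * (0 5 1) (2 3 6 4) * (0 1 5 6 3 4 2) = (0 4 3 2) (1 6 5) 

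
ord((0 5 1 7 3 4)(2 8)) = 6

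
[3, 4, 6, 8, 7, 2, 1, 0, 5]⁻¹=[7, 6, 5, 0, 1, 8, 2, 4, 3]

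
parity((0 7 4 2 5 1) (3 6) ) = even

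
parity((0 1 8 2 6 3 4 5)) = odd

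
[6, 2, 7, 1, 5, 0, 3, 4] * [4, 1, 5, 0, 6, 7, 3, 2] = [3, 5, 2, 1, 7, 4, 0, 6]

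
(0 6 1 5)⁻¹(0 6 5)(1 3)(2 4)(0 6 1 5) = (0 6 1)(2 4)(3 5)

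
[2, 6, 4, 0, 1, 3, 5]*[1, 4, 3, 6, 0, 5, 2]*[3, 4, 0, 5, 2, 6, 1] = [5, 0, 3, 4, 2, 1, 6]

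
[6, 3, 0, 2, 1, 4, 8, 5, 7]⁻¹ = [2, 4, 3, 1, 5, 7, 0, 8, 6]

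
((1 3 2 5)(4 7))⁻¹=(1 5 2 3)(4 7)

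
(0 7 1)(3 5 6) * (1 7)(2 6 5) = (0 1)(2 6 3)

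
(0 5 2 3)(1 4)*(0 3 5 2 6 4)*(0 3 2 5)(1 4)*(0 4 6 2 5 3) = (0 3 5 2 4 6 1)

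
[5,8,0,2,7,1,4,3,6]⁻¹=[2,5,3,7,6,0,8,4,1]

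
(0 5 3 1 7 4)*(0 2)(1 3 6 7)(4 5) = (0 4 2)(5 6 7)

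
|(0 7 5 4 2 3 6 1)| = 8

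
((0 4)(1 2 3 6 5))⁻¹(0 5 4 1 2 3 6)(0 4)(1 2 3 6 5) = (0 2 3 6 5 4 1)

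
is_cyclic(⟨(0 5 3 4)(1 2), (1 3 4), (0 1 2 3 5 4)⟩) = no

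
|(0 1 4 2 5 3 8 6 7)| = 9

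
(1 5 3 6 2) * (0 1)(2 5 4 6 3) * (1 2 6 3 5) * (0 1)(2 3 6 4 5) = (0 3 2 1 5 4 6)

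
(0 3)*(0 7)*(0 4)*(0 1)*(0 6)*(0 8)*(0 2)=(0 3 7 4 1 6 8 2)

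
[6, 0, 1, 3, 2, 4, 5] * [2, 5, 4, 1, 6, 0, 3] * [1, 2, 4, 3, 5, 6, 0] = [3, 4, 6, 2, 5, 0, 1]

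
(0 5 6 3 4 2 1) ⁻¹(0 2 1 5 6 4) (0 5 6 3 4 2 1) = (0 6 3 2 5 1) 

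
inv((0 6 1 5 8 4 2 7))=(0 7 2 4 8 5 1 6)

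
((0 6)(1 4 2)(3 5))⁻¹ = (0 6)(1 2 4)(3 5)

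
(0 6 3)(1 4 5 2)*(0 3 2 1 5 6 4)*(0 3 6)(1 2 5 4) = (0 1 3 6 5 2 4)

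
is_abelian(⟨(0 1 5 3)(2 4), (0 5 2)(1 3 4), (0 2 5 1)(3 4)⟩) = no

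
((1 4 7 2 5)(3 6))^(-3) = (1 7 5 4 2)(3 6)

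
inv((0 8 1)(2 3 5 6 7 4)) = (0 1 8)(2 4 7 6 5 3)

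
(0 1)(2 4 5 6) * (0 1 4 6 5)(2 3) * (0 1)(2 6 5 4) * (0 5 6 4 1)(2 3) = (0 3 4)(1 5)(2 6)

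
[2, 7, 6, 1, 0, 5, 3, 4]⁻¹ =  [4, 3, 0, 6, 7, 5, 2, 1]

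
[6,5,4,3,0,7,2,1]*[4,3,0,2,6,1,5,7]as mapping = [0→5,1→1,2→6,3→2,4→4,5→7,6→0,7→3]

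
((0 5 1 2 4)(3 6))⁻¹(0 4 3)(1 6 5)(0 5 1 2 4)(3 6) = (0 6 5)(1 2 3)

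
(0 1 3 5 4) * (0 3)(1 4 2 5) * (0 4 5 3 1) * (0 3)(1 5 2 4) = (0 2)(4 5)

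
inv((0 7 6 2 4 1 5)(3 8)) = (0 5 1 4 2 6 7)(3 8)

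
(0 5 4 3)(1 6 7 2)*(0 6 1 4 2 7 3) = (0 5 2 4)(3 6)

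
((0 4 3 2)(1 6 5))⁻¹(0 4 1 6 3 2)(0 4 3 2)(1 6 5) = (0 4 3 6 5 2)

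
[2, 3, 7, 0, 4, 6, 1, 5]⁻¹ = [3, 6, 0, 1, 4, 7, 5, 2]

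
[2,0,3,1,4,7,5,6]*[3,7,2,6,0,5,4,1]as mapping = [0→2,1→3,2→6,3→7,4→0,5→1,6→5,7→4]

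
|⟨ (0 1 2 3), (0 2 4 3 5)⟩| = 120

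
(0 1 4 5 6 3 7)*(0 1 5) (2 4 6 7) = (0 5 7 1 6 3 2 4) 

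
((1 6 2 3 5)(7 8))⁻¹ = (1 5 3 2 6)(7 8)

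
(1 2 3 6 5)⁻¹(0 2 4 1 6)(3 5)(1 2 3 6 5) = (0 3 4 2 5)(1 6)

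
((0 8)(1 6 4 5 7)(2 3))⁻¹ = (0 8)(1 7 5 4 6)(2 3)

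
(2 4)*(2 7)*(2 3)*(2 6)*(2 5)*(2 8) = (2 4 7 3 6 5 8)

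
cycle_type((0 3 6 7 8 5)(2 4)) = 2.6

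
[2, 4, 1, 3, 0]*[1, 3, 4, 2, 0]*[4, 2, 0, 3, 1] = [1, 4, 3, 0, 2]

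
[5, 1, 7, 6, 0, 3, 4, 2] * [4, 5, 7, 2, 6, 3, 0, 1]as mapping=[0→3, 1→5, 2→1, 3→0, 4→4, 5→2, 6→6, 7→7]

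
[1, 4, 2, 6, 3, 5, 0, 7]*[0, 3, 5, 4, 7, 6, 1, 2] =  [3, 7, 5, 1, 4, 6, 0, 2]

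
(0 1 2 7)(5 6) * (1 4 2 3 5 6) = (0 4 2 7)(1 3 5)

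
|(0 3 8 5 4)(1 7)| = 10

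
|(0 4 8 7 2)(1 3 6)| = 15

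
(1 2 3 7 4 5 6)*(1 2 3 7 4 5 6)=(1 3 4 6 2 7 5)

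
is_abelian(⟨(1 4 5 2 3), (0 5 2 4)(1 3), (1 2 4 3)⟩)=no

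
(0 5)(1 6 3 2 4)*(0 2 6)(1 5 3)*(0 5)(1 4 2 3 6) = (0 6 4)(1 5 3)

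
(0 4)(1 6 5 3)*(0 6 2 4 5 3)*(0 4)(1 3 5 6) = (0 6 5 4 1 2)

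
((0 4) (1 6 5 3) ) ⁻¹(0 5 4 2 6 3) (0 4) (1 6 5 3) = (0 2 5 1 4 3) 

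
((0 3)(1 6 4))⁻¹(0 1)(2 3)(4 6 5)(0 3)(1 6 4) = (0 2)(1 4 5)(3 6)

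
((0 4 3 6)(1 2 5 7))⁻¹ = (0 6 3 4)(1 7 5 2)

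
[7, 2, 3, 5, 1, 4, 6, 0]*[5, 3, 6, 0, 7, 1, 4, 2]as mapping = [0→2, 1→6, 2→0, 3→1, 4→3, 5→7, 6→4, 7→5]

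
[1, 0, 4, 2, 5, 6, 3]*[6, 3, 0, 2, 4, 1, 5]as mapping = [0→3, 1→6, 2→4, 3→0, 4→1, 5→5, 6→2]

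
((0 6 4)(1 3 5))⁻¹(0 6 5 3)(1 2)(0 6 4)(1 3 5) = (1 5 6 4)(2 3)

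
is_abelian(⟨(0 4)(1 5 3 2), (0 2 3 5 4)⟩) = no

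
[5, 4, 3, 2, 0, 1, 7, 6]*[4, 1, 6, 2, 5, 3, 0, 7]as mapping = [0→3, 1→5, 2→2, 3→6, 4→4, 5→1, 6→7, 7→0]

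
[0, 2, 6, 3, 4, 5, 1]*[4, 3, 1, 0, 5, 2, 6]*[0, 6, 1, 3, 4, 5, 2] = [4, 6, 2, 0, 5, 1, 3]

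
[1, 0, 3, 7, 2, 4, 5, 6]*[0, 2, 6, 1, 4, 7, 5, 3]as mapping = [0→2, 1→0, 2→1, 3→3, 4→6, 5→4, 6→7, 7→5]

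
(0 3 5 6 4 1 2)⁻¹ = (0 2 1 4 6 5 3)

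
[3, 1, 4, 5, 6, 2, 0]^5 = [6, 1, 5, 0, 2, 3, 4]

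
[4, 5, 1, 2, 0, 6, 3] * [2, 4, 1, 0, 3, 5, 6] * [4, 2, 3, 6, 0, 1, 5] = [6, 1, 0, 2, 3, 5, 4]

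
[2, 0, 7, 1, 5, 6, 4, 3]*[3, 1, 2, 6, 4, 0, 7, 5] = [2, 3, 5, 1, 0, 7, 4, 6]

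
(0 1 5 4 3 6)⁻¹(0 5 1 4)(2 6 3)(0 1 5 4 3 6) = (0 6 2)(1 4 5 3)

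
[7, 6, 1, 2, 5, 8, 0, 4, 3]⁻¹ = [6, 2, 3, 8, 7, 4, 1, 0, 5]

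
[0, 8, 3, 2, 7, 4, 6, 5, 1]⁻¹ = [0, 8, 3, 2, 5, 7, 6, 4, 1]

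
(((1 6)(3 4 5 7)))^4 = ()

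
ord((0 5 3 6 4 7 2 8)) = 8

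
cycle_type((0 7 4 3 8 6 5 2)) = 8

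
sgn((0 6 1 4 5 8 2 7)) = -1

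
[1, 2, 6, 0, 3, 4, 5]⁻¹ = [3, 0, 1, 4, 5, 6, 2]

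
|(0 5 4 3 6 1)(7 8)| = 6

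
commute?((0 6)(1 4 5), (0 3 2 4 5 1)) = no:(0 6)(1 4 5) * (0 3 2 4 5 1) = (0 6 3 2 4 1 5), (0 3 2 4 5 1) * (0 6)(1 4 5) = (0 3 2 5 4 1 6)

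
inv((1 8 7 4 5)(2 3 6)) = (1 5 4 7 8)(2 6 3)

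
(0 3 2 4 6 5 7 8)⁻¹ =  (0 8 7 5 6 4 2 3)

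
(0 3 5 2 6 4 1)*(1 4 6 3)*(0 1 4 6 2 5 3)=(0 4 6 2)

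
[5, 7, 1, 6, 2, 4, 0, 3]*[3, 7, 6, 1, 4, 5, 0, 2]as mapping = [0→5, 1→2, 2→7, 3→0, 4→6, 5→4, 6→3, 7→1]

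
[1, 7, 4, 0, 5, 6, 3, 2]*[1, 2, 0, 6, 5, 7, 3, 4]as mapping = [0→2, 1→4, 2→5, 3→1, 4→7, 5→3, 6→6, 7→0]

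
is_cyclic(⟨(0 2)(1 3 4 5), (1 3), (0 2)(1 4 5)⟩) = no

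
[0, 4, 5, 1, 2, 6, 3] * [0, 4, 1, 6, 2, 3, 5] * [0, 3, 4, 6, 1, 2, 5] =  [0, 4, 6, 1, 3, 2, 5]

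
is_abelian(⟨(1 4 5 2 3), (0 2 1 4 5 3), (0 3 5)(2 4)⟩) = no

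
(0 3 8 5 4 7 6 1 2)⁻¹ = (0 2 1 6 7 4 5 8 3)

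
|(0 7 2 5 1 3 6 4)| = 8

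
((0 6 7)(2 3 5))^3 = ()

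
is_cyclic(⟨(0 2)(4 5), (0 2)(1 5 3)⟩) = no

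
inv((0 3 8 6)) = (0 6 8 3)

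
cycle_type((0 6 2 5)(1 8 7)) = 3.4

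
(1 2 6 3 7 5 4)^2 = (1 6 7 4 2 3 5)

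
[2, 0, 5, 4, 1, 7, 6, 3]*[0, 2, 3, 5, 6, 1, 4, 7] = [3, 0, 1, 6, 2, 7, 4, 5]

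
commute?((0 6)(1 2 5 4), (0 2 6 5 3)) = no:(0 6)(1 2 5 4)*(0 2 6 5 3) = (0 5 4 1 6 2 3), (0 2 6 5 3)*(0 6)(1 2 5 4) = (0 5 3 6 4 1 2)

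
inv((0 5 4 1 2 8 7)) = (0 7 8 2 1 4 5)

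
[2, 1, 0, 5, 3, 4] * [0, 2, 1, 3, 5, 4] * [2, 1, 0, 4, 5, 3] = [1, 0, 2, 5, 4, 3]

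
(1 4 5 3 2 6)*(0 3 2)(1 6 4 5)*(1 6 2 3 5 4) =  (0 5 3)(1 4 6 2)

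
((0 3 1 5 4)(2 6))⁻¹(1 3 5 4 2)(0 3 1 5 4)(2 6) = (0 6 5 1 4)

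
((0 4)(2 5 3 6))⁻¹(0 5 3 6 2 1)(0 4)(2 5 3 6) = (1 4 3 6 2 5)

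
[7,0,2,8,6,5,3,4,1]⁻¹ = [1,8,2,6,7,5,4,0,3]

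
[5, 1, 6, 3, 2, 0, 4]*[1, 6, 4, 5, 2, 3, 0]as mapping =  [0→3, 1→6, 2→0, 3→5, 4→4, 5→1, 6→2]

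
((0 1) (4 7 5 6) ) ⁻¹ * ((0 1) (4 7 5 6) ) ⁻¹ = (4 5) (6 7) 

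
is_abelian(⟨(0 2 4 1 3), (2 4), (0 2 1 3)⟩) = no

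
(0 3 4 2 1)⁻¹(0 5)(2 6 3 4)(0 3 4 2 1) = (1 6 4 2)(3 5)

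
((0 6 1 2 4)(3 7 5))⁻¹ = (0 4 2 1 6)(3 5 7)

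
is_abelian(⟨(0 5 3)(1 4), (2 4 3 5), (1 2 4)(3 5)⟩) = no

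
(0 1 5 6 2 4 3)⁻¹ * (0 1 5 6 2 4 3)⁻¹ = (0 4 6 1 3 2 5)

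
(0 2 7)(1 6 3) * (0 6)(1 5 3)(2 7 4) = (0 7 6 1)(2 4)(3 5)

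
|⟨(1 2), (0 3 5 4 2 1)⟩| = 720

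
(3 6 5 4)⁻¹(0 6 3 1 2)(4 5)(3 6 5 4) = (0 5 6 1 2)(3 4)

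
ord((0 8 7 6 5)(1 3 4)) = 15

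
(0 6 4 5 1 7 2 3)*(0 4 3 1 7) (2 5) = (0 6 3 4 2 1) (5 7) 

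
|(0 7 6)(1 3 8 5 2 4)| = 6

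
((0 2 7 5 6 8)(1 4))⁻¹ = (0 8 6 5 7 2)(1 4)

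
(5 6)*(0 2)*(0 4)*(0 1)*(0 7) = (0 2 4 1 7)(5 6)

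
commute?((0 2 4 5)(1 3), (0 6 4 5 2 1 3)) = no:(0 2 4 5)(1 3)*(0 6 4 5 2 1 3) = (0 1)(2 5 6 4), (0 6 4 5 2 1 3)*(0 2 4 5)(1 3) = (0 6 5 4)(2 3)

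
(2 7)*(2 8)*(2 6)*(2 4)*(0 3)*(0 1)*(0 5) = (0 3 1 5)(2 7 8 6 4)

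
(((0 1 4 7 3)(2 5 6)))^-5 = (2 5 6)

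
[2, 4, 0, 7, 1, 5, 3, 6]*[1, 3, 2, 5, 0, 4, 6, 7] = [2, 0, 1, 7, 3, 4, 5, 6]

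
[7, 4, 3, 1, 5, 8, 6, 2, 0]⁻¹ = [8, 3, 7, 2, 1, 4, 6, 0, 5]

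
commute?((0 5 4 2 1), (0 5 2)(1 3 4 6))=no:(0 5 4 2 1) * (0 5 2)(1 3 4 6)=(0 2 3 4)(1 5 6), (0 5 2)(1 3 4 6) * (0 5 4 2 1)=(0 4 6)(1 3 2 5)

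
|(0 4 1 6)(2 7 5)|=12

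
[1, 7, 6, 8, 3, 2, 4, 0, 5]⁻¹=[7, 0, 5, 4, 6, 8, 2, 1, 3]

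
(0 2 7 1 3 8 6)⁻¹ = (0 6 8 3 1 7 2)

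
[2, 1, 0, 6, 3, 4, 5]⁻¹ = [2, 1, 0, 4, 5, 6, 3]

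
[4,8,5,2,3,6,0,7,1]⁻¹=[6,8,3,4,0,2,5,7,1]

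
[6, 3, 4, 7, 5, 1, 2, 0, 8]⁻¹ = [7, 5, 6, 1, 2, 4, 0, 3, 8]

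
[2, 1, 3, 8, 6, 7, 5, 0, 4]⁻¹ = [7, 1, 0, 2, 8, 6, 4, 5, 3]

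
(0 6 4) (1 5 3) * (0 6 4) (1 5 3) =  (0 4 6) (1 3 5) 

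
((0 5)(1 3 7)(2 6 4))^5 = (0 5)(1 7 3)(2 4 6)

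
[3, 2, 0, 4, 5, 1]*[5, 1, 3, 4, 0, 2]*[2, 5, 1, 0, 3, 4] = [3, 0, 4, 2, 1, 5]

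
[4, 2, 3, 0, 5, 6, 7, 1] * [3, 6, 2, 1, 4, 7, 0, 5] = [4, 2, 1, 3, 7, 0, 5, 6]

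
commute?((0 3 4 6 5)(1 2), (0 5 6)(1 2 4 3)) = no:(0 3 4 6 5)(1 2) * (0 5 6)(1 2 4 3) = (0 1 4), (0 5 6)(1 2 4 3) * (0 3 4 6 5)(1 2) = (2 6 3)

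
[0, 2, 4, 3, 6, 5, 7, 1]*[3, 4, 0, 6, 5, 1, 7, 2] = [3, 0, 5, 6, 7, 1, 2, 4]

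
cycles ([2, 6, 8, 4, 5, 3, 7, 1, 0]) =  (0 2 8)(1 6 7)(3 4 5)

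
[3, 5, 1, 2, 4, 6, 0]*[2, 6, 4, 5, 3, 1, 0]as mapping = [0→5, 1→1, 2→6, 3→4, 4→3, 5→0, 6→2]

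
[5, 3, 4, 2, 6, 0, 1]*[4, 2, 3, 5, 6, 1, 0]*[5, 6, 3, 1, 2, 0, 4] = [6, 0, 4, 1, 5, 2, 3]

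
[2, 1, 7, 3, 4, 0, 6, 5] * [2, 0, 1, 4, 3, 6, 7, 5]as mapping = [0→1, 1→0, 2→5, 3→4, 4→3, 5→2, 6→7, 7→6]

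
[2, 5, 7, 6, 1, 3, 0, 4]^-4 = [1, 0, 5, 7, 6, 2, 4, 3]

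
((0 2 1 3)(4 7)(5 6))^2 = (0 1)(2 3)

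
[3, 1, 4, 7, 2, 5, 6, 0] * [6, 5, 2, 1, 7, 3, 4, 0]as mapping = [0→1, 1→5, 2→7, 3→0, 4→2, 5→3, 6→4, 7→6]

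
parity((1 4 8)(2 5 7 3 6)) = even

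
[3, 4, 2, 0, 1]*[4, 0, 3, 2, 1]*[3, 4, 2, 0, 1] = [2, 4, 0, 1, 3]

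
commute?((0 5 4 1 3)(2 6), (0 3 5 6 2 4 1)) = no:(0 5 4 1 3)(2 6)*(0 3 5 6 2 4 1) = (0 6 4)(1 5), (0 3 5 6 2 4 1)*(0 5 4 1 3)(2 6) = (1 5 2)(3 4)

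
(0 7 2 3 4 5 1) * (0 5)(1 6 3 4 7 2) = (0 2 4)(1 5 6 3 7)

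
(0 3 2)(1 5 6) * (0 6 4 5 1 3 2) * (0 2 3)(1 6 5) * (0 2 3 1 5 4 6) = (0 1)(2 4 5 6)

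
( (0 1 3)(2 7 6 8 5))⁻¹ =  (0 3 1)(2 5 8 6 7)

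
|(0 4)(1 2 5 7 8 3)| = 6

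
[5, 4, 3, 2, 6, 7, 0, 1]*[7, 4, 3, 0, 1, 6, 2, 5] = [6, 1, 0, 3, 2, 5, 7, 4]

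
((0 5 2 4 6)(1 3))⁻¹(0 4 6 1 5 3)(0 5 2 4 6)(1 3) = (0 3 2 1 5 6)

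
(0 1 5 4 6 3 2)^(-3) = (0 6 1 3 5 2 4)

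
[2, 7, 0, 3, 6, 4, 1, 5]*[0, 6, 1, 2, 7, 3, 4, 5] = [1, 5, 0, 2, 4, 7, 6, 3]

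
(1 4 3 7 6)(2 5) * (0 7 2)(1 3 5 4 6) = (0 7 1 6 3 2 4 5)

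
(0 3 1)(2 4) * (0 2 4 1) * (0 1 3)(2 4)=(1 4 2 3)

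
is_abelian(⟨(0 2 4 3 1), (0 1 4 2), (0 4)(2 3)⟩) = no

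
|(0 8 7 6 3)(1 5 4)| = 15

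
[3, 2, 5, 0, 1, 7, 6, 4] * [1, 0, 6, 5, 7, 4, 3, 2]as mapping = [0→5, 1→6, 2→4, 3→1, 4→0, 5→2, 6→3, 7→7]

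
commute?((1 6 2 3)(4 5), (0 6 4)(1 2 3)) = no:(1 6 2 3)(4 5) * (0 6 4)(1 2 3) = (0 6 3 2 1 4 5), (0 6 4)(1 2 3) * (1 6 2 3)(4 5) = (0 2 1 3 6 5 4)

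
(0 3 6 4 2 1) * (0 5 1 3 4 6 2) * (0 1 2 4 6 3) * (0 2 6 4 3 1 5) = (0 4 5 6 1)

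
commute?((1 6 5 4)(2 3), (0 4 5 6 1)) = no:(1 6 5 4)(2 3)*(0 4 5 6 1) = (0 4)(2 3), (0 4 5 6 1)*(1 6 5 4)(2 3) = (0 1)(2 3)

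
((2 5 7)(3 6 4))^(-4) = (2 7 5)(3 4 6)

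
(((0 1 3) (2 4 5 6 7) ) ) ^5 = (0 3 1) 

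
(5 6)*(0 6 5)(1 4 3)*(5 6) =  (0 5 6)(1 4 3)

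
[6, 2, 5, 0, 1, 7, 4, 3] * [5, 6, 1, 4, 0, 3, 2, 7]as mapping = [0→2, 1→1, 2→3, 3→5, 4→6, 5→7, 6→0, 7→4]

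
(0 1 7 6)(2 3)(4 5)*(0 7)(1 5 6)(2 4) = (0 5 2 3 4 6 7 1)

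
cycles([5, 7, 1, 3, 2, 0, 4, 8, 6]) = (0 5)(1 7 8 6 4 2)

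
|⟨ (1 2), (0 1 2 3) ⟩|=24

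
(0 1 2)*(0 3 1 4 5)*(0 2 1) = (0 4 5 2 3)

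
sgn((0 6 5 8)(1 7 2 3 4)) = -1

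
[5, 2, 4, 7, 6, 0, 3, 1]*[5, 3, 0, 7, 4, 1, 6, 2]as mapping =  [0→1, 1→0, 2→4, 3→2, 4→6, 5→5, 6→7, 7→3]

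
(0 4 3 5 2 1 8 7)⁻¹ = (0 7 8 1 2 5 3 4)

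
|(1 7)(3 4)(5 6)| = 2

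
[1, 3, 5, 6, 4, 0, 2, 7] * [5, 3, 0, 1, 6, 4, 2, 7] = [3, 1, 4, 2, 6, 5, 0, 7]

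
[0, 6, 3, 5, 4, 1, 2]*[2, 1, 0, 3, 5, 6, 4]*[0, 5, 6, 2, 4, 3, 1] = [6, 4, 2, 1, 3, 5, 0]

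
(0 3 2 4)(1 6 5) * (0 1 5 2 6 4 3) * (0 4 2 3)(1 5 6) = (0 4 5 6 3 1 2)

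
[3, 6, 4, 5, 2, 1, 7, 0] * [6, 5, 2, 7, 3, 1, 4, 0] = [7, 4, 3, 1, 2, 5, 0, 6]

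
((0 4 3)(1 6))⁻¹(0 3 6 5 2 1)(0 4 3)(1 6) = (0 1 5 2 6 4)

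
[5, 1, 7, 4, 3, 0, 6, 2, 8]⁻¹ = [5, 1, 7, 4, 3, 0, 6, 2, 8]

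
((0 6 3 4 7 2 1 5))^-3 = (0 2 3 5 7 6 1 4)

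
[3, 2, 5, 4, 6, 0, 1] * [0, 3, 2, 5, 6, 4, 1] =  [5, 2, 4, 6, 1, 0, 3]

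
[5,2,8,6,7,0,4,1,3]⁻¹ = [5,7,1,8,6,0,3,4,2]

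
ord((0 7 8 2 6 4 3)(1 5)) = 14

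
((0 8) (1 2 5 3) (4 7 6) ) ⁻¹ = (0 8) (1 3 5 2) (4 6 7) 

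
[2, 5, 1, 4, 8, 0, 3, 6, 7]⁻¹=[5, 2, 0, 6, 3, 1, 7, 8, 4]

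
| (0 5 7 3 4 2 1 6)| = 8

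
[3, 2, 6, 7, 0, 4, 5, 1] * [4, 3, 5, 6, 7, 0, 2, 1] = [6, 5, 2, 1, 4, 7, 0, 3]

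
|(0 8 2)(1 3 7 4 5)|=15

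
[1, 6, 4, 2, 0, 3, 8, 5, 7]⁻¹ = [4, 0, 3, 5, 2, 7, 1, 8, 6]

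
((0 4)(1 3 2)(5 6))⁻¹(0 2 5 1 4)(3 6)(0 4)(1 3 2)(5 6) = (0 4 1 6 3)(2 5)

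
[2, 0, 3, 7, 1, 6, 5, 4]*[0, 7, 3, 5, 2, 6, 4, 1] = [3, 0, 5, 1, 7, 4, 6, 2]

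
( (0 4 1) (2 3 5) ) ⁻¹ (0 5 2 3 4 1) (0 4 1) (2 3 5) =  (0 4 2 3 5 1) 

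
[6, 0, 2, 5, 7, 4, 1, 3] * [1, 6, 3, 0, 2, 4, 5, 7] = [5, 1, 3, 4, 7, 2, 6, 0]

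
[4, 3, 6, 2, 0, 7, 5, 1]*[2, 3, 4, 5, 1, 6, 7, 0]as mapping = [0→1, 1→5, 2→7, 3→4, 4→2, 5→0, 6→6, 7→3]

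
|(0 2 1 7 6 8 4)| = 7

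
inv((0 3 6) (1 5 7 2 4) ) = (0 6 3) (1 4 2 7 5) 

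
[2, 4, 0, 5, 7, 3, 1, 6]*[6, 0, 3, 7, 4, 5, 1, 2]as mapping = [0→3, 1→4, 2→6, 3→5, 4→2, 5→7, 6→0, 7→1]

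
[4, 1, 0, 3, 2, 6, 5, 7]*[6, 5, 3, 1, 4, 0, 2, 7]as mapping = [0→4, 1→5, 2→6, 3→1, 4→3, 5→2, 6→0, 7→7]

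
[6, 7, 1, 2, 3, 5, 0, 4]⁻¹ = [6, 2, 3, 4, 7, 5, 0, 1]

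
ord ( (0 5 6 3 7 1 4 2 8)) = 9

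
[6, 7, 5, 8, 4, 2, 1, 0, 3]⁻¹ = [7, 6, 5, 8, 4, 2, 0, 1, 3]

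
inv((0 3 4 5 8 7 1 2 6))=(0 6 2 1 7 8 5 4 3)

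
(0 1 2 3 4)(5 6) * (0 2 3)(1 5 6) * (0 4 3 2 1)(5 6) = (0 6 5)(1 2 4)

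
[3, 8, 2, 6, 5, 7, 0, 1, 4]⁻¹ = [6, 7, 2, 0, 8, 4, 3, 5, 1]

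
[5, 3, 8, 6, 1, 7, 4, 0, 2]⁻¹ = [7, 4, 8, 1, 6, 0, 3, 5, 2]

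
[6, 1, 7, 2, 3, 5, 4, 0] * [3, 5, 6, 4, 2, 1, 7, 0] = [7, 5, 0, 6, 4, 1, 2, 3]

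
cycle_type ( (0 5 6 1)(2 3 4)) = 3.4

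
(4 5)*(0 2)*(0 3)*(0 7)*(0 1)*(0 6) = (0 2 3 7 1 6)(4 5)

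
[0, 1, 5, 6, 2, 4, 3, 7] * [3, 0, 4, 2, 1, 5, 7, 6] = [3, 0, 5, 7, 4, 1, 2, 6]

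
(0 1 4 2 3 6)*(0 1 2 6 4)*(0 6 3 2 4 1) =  (0 4 3 1 6)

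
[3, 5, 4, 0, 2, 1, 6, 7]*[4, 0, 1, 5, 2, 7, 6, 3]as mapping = [0→5, 1→7, 2→2, 3→4, 4→1, 5→0, 6→6, 7→3]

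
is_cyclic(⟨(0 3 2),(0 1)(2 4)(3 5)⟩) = no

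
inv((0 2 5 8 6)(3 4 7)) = (0 6 8 5 2)(3 7 4)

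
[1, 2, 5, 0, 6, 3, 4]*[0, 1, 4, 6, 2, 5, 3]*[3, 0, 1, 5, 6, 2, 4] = [0, 6, 2, 3, 5, 4, 1]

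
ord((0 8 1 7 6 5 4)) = 7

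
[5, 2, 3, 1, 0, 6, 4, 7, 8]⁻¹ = [4, 3, 1, 2, 6, 0, 5, 7, 8]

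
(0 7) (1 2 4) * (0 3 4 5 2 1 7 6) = (0 6) (2 5) (3 4 7) 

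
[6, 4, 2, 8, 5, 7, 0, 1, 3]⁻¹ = [6, 7, 2, 8, 1, 4, 0, 5, 3]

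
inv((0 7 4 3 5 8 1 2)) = (0 2 1 8 5 3 4 7)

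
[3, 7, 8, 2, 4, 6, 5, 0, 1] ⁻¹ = [7, 8, 3, 0, 4, 6, 5, 1, 2] 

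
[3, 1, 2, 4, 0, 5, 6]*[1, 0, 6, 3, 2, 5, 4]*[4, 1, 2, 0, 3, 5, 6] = [0, 4, 6, 2, 1, 5, 3]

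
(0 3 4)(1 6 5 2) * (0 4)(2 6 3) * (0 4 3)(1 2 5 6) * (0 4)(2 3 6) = (0 5 1 4 6 2 3)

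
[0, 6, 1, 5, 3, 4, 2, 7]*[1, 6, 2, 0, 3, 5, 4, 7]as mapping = [0→1, 1→4, 2→6, 3→5, 4→0, 5→3, 6→2, 7→7]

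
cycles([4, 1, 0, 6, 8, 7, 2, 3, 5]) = (0 4 8 5 7 3 6 2)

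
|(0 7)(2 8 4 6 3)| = 10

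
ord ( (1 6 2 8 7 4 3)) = 7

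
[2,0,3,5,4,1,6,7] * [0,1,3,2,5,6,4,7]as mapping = [0→3,1→0,2→2,3→6,4→5,5→1,6→4,7→7]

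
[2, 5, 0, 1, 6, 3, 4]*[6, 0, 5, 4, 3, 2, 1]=[5, 2, 6, 0, 1, 4, 3]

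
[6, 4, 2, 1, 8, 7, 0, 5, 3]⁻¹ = [6, 3, 2, 8, 1, 7, 0, 5, 4]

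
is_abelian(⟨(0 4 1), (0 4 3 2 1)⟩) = no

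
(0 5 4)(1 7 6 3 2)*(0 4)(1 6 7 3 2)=(0 5)(1 3)(2 6)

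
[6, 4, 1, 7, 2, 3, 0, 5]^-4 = [0, 2, 4, 5, 1, 7, 6, 3]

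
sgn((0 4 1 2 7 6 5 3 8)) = 1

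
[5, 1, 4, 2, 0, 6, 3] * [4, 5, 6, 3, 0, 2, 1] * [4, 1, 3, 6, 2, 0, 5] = [3, 0, 4, 5, 2, 1, 6]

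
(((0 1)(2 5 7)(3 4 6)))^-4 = (2 7 5)(3 6 4)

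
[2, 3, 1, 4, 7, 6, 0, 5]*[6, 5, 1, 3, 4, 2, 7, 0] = [1, 3, 5, 4, 0, 7, 6, 2]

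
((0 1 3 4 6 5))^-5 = (0 1 3 4 6 5)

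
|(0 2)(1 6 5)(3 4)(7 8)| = 6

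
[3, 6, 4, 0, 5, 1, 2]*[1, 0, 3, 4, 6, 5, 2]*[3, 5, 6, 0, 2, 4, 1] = [2, 6, 1, 5, 4, 3, 0]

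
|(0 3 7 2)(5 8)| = 4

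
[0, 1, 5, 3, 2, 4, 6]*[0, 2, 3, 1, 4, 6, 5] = [0, 2, 6, 1, 3, 4, 5]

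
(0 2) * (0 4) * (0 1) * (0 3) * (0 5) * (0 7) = (0 2 4 1 3 5 7)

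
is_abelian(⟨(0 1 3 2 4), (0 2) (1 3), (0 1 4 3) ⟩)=no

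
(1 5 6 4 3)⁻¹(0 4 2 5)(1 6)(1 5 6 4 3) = (0 3 2 6)(4 5)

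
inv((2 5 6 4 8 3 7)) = (2 7 3 8 4 6 5)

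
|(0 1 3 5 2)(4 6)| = 10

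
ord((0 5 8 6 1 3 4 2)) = 8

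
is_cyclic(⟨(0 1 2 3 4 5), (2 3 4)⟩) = no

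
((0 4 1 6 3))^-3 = (0 1 3 4 6)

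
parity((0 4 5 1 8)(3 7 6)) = even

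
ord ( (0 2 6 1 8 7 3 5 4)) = 9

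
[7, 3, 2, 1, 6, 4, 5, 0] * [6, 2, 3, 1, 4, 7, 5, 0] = [0, 1, 3, 2, 5, 4, 7, 6]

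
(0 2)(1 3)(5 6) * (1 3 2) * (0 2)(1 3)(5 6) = (0 3 1)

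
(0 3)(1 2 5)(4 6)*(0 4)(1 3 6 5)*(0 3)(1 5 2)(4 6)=(0 4 2 5)(3 6)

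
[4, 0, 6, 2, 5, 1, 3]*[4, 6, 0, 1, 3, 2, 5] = [3, 4, 5, 0, 2, 6, 1]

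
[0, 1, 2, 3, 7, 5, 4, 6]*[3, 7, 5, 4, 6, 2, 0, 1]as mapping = [0→3, 1→7, 2→5, 3→4, 4→1, 5→2, 6→6, 7→0]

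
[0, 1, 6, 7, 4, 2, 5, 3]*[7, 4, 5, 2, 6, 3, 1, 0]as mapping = [0→7, 1→4, 2→1, 3→0, 4→6, 5→5, 6→3, 7→2]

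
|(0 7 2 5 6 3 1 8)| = 8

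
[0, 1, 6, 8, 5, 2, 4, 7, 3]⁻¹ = [0, 1, 5, 8, 6, 4, 2, 7, 3]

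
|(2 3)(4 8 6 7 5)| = 10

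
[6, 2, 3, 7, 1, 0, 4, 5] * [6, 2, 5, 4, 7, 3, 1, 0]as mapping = [0→1, 1→5, 2→4, 3→0, 4→2, 5→6, 6→7, 7→3]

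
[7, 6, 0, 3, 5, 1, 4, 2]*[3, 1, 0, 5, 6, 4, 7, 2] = [2, 7, 3, 5, 4, 1, 6, 0]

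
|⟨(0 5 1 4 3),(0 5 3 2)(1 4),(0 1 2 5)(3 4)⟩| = 360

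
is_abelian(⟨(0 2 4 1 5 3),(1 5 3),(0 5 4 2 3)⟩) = no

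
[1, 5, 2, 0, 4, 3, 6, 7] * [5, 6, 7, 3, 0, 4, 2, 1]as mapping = [0→6, 1→4, 2→7, 3→5, 4→0, 5→3, 6→2, 7→1]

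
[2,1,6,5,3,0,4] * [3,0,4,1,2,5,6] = [4,0,6,5,1,3,2]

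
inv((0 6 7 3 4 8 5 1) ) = (0 1 5 8 4 3 7 6) 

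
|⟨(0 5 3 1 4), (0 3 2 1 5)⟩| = 360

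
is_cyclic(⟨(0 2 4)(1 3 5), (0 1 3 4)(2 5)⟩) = no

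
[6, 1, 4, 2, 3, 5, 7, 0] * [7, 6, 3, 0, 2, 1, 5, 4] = [5, 6, 2, 3, 0, 1, 4, 7]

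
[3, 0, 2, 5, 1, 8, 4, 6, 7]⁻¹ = [1, 4, 2, 0, 6, 3, 7, 8, 5]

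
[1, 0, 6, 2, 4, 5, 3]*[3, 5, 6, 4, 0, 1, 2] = [5, 3, 2, 6, 0, 1, 4]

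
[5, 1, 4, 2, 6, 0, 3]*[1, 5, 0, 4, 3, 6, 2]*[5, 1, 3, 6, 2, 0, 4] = [4, 0, 6, 5, 3, 1, 2]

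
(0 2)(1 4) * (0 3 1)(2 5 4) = (0 5 4)(1 2 3)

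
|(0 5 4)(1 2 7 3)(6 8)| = 12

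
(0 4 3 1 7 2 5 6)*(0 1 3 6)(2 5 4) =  (0 2 4 6 1 7 5)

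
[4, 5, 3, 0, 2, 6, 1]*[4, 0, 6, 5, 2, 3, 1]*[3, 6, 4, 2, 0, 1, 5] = [4, 2, 1, 0, 5, 6, 3]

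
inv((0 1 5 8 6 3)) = (0 3 6 8 5 1)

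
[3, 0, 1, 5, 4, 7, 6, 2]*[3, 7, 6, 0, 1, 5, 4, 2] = [0, 3, 7, 5, 1, 2, 4, 6]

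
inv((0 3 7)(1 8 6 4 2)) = (0 7 3)(1 2 4 6 8)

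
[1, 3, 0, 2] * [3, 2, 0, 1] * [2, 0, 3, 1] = [3, 0, 1, 2]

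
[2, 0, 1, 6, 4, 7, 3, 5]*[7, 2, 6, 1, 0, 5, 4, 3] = [6, 7, 2, 4, 0, 3, 1, 5]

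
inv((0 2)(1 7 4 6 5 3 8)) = (0 2)(1 8 3 5 6 4 7)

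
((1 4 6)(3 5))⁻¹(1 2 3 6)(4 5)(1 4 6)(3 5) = (1 4 2 5)(3 6)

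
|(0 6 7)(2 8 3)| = 3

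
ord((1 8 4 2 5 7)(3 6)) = 6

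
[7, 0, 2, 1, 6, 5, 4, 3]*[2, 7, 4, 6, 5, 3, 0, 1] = [1, 2, 4, 7, 0, 3, 5, 6]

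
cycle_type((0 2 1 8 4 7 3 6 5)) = 9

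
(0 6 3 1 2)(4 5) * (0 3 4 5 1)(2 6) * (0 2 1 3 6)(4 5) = (0 1)(2 6 5 4 3)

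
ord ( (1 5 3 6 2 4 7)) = 7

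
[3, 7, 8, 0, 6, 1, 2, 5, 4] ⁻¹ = [3, 5, 6, 0, 8, 7, 4, 1, 2] 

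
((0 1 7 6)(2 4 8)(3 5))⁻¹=(0 6 7 1)(2 8 4)(3 5)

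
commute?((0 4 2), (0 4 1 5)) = no:(0 4 2)*(0 4 1 5) = (0 1 5)(2 4), (0 4 1 5)*(0 4 2) = (0 2)(1 5 4)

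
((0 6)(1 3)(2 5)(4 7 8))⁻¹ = (0 6)(1 3)(2 5)(4 8 7)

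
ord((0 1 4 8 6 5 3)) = 7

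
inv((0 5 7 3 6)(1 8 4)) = (0 6 3 7 5)(1 4 8)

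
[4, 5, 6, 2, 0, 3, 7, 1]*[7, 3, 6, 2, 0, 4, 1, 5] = [0, 4, 1, 6, 7, 2, 5, 3]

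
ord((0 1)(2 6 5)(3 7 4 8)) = 12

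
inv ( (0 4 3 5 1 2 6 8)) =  (0 8 6 2 1 5 3 4)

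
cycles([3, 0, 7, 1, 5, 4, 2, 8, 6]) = (0 3 1) (2 7 8 6) (4 5) 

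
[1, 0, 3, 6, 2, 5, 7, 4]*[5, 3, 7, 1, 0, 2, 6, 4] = [3, 5, 1, 6, 7, 2, 4, 0]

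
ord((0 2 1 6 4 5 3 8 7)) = 9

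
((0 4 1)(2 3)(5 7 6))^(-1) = (0 1 4)(2 3)(5 6 7)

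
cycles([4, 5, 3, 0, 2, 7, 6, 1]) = (0 4 2 3)(1 5 7)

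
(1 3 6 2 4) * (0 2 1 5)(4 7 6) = (0 2 7 6 1 3 4 5)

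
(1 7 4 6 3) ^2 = (1 4 3 7 6) 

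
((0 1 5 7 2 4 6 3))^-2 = (0 6 2 5)(1 3 4 7)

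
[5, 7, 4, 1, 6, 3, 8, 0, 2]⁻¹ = [7, 3, 8, 5, 2, 0, 4, 1, 6]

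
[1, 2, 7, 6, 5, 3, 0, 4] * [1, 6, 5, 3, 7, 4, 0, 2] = [6, 5, 2, 0, 4, 3, 1, 7]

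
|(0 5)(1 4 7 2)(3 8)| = 4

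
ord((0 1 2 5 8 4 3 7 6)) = 9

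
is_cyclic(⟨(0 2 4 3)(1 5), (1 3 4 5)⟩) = no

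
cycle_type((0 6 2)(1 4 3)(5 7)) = 2.3^2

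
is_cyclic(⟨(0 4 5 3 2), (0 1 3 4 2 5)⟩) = no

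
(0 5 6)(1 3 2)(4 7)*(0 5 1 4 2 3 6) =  (0 1 6 5)(2 4 7)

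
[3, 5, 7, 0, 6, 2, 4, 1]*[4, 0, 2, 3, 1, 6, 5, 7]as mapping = [0→3, 1→6, 2→7, 3→4, 4→5, 5→2, 6→1, 7→0]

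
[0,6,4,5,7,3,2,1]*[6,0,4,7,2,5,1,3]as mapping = [0→6,1→1,2→2,3→5,4→3,5→7,6→4,7→0]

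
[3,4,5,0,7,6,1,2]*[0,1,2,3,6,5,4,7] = [3,6,5,0,7,4,1,2]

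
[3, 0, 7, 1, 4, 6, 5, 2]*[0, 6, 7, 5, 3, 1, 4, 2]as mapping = [0→5, 1→0, 2→2, 3→6, 4→3, 5→4, 6→1, 7→7]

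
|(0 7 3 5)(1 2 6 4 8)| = 20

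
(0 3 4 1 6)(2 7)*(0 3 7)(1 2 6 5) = (0 7 6 3 4 2)(1 5)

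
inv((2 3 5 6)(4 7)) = (2 6 5 3)(4 7)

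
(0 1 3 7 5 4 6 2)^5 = (0 4 3 2 5 1 6 7)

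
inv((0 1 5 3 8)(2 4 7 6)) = (0 8 3 5 1)(2 6 7 4)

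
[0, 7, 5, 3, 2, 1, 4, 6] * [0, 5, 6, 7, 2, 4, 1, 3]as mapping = [0→0, 1→3, 2→4, 3→7, 4→6, 5→5, 6→2, 7→1]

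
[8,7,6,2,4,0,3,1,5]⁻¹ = [5,7,3,6,4,8,2,1,0]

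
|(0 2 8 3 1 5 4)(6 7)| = 14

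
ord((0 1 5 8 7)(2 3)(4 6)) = 10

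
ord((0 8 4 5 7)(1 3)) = 10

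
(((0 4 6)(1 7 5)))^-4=(0 6 4)(1 5 7)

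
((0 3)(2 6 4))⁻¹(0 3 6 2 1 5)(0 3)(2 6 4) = (0 4 6 1 5 3)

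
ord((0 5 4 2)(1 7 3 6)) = 4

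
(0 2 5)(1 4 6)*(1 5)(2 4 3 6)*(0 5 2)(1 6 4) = (0 1 3 4)(2 6)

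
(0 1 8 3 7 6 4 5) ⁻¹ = (0 5 4 6 7 3 8 1) 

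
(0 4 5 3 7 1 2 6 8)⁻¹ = (0 8 6 2 1 7 3 5 4)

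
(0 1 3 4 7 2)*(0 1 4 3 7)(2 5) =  (0 4)(1 7 5 2)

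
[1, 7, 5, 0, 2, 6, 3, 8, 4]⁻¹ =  [3, 0, 4, 6, 8, 2, 5, 1, 7]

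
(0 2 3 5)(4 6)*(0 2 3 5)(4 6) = (0 3)(2 5)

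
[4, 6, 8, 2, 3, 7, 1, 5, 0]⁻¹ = [8, 6, 3, 4, 0, 7, 1, 5, 2]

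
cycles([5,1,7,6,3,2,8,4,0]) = (0 5 2 7 4 3 6 8)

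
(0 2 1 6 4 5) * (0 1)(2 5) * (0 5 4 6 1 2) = (0 4)(2 5)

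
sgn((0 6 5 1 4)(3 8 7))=1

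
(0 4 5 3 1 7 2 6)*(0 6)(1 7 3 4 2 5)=(0 2)(1 3 7 5 4)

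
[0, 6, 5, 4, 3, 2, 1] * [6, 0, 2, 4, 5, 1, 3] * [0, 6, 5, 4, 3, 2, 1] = [1, 4, 6, 2, 3, 5, 0]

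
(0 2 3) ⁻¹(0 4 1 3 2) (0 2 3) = (0 3 2 4 1) 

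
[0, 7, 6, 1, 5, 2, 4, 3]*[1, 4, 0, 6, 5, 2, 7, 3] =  [1, 3, 7, 4, 2, 0, 5, 6]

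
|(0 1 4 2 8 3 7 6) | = 8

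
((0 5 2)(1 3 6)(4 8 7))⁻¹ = (0 2 5)(1 6 3)(4 7 8)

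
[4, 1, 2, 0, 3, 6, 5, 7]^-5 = [4, 1, 2, 0, 3, 6, 5, 7]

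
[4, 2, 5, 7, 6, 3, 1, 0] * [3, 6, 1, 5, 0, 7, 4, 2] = [0, 1, 7, 2, 4, 5, 6, 3]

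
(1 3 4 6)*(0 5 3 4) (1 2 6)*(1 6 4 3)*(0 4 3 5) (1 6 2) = (1 5 6) (2 3 4) 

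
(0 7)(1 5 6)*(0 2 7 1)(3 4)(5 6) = (0 1 6)(2 7)(3 4)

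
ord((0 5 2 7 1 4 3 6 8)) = 9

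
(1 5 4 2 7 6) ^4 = (1 7 4) (2 5 6) 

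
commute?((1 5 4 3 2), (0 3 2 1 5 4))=no:(1 5 4 3 2) * (0 3 2 1 5 4)=(0 3 1 4 2 5), (0 3 2 1 5 4) * (1 5 4 3 2)=(0 2 5 3 1 4)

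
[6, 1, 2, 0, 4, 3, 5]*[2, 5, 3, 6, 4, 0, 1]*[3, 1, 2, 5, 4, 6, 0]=[1, 6, 5, 2, 4, 0, 3]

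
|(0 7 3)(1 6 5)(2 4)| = 6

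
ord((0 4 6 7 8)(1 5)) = 10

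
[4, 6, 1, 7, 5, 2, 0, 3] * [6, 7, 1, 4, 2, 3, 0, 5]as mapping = [0→2, 1→0, 2→7, 3→5, 4→3, 5→1, 6→6, 7→4]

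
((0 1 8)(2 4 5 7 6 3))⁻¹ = (0 8 1)(2 3 6 7 5 4)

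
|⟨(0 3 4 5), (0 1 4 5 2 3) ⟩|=120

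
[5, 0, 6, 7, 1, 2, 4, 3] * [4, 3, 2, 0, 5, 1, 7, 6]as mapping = [0→1, 1→4, 2→7, 3→6, 4→3, 5→2, 6→5, 7→0]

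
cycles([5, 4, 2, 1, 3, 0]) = (0 5)(1 4 3)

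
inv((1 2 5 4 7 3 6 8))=(1 8 6 3 7 4 5 2)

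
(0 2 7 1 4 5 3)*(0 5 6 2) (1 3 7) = (1 4 6 2) (3 5 7) 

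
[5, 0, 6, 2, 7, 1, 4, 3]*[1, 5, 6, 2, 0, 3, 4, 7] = [3, 1, 4, 6, 7, 5, 0, 2]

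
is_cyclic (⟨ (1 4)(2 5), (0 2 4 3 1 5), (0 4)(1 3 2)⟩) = no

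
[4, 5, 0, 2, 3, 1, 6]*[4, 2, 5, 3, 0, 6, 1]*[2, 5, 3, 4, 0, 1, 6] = [2, 6, 0, 1, 4, 3, 5]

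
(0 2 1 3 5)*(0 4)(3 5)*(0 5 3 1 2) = (1 3)(4 5)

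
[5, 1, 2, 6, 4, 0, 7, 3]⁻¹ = [5, 1, 2, 7, 4, 0, 3, 6]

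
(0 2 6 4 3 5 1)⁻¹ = (0 1 5 3 4 6 2)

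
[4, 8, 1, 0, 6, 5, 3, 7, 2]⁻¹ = [3, 2, 8, 6, 0, 5, 4, 7, 1]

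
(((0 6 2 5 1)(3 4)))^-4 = (0 6 2 5 1)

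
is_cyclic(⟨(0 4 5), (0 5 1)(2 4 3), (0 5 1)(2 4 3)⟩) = no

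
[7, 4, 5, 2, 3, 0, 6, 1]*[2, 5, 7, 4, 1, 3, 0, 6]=[6, 1, 3, 7, 4, 2, 0, 5]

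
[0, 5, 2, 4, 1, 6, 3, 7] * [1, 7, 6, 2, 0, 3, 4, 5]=[1, 3, 6, 0, 7, 4, 2, 5] 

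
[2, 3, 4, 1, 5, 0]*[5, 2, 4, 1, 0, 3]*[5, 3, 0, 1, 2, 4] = [2, 3, 5, 0, 1, 4]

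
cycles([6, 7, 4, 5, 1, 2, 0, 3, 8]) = (0 6)(1 7 3 5 2 4)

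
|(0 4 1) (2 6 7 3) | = 12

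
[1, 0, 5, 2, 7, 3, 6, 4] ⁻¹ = [1, 0, 3, 5, 7, 2, 6, 4] 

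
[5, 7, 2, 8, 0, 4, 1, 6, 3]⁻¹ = [4, 6, 2, 8, 5, 0, 7, 1, 3]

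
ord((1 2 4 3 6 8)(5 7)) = 6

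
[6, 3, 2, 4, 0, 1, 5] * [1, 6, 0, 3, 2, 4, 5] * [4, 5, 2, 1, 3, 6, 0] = [6, 1, 4, 2, 5, 0, 3]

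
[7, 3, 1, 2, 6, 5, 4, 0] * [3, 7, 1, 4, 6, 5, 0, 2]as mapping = [0→2, 1→4, 2→7, 3→1, 4→0, 5→5, 6→6, 7→3]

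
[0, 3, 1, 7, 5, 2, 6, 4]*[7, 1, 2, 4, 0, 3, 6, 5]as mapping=[0→7, 1→4, 2→1, 3→5, 4→3, 5→2, 6→6, 7→0]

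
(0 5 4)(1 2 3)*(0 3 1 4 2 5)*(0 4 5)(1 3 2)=(0 4 2 3 5 1)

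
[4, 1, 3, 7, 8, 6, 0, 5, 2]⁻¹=[6, 1, 8, 2, 0, 7, 5, 3, 4]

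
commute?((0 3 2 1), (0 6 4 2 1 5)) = no:(0 3 2 1)*(0 6 4 2 1 5) = (0 3 1 6 4 2 5), (0 6 4 2 1 5)*(0 3 2 1) = (0 6 4 1 5 3 2)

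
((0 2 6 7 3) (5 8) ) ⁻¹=(0 3 7 6 2) (5 8) 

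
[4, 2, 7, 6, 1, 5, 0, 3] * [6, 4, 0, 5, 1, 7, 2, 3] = [1, 0, 3, 2, 4, 7, 6, 5]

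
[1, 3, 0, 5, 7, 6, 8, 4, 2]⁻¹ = [2, 0, 8, 1, 7, 3, 5, 4, 6]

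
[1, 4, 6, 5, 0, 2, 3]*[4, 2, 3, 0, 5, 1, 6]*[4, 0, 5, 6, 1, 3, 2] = [5, 3, 2, 0, 1, 6, 4]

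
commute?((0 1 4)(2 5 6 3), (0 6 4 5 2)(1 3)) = no:(0 1 4)(2 5 6 3)*(0 6 4 5 2)(1 3) = (0 3)(1 5 4 6), (0 6 4 5 2)(1 3)*(0 1 4)(2 5 6 3) = (0 3 4 6)(1 2)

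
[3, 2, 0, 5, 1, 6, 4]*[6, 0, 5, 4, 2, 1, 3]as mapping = [0→4, 1→5, 2→6, 3→1, 4→0, 5→3, 6→2]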